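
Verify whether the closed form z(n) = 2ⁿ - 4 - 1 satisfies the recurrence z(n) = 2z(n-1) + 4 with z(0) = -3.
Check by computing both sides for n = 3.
From the recurrence with z(0) = -3:
  z(0) = -3, z(1) = -2, z(2) = 0, z(3) = 4
  so the recurrence gives z(3) = 4.
From the proposed closed form z(n) = 2ⁿ - 4 - 1:
  z(3) = 3.
The recurrence gives 4 but the closed form gives 3, so the closed form does not satisfy the recurrence.

No, the closed form is incorrect.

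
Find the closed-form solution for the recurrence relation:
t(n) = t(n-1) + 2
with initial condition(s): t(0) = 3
Recurrence: t(n) = t(n-1) + 2, initial: t(0) = 3.
Each step adds 2, so t(n) = t(0) + 2n = 2n + 3.

t(n) = 2n + 3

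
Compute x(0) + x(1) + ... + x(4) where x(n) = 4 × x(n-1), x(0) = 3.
Computing the sequence terms: 3, 12, 48, 192, 768
Adding these values together:

1023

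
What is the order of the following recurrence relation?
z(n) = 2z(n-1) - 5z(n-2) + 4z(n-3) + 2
The order is the largest lag k for which z(n-k) appears. Here the deepest term is z(n-3) (the 2 term is non-homogeneous and does not affect the order), so the order is 3.

Order 3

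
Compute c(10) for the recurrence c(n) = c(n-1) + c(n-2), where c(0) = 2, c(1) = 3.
Computing the sequence terms:
2, 3, 5, 8, 13, 21, 34, 55, 89, 144, 233

233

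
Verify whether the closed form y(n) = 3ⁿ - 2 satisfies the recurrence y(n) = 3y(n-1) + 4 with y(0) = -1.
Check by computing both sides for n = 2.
From the recurrence with y(0) = -1:
  y(0) = -1, y(1) = 1, y(2) = 7
  so the recurrence gives y(2) = 7.
From the proposed closed form y(n) = 3ⁿ - 2:
  y(2) = 7.
Both sides give 7 at n = 2, and the initial condition(s) match, so the closed form is consistent.

Yes, the closed form is correct.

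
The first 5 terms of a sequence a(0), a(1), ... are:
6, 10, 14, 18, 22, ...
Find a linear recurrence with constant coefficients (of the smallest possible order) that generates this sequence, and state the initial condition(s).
Look for the lowest-order linear relation among consecutive terms.
Observation: consecutive differences are constant (= 4).
Check at n=2: 1·10 + 4 = 14. ✓

a(n) = a(n-1) + 4, a(0) = 6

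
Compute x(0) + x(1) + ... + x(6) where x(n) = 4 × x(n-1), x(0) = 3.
Computing the sequence terms: 3, 12, 48, 192, 768, 3072, 12288
Adding these values together:

16383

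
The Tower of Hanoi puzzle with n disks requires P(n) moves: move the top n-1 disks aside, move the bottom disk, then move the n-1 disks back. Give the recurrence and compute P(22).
Moving n disks = move the top n-1 disks aside (P(n-1) moves) + move the largest disk (1 move) + move the n-1 disks back on top (P(n-1) moves), so P(n) = 2P(n-1) + 1, with P(1) = 1 (a single disk takes one move).
First terms: 1, 3, 7, 15, 31, 63, … — each is one less than a power of 2. Indeed P(n) + 1 = 2(P(n-1) + 1) with P(1) + 1 = 2, so P(n) + 1 = 2ⁿ and P(n) = 2ⁿ - 1.
Hence P(22) = 2^22 - 1 = 4194304 - 1 = 4194303.

P(n) = 2P(n-1) + 1, P(1) = 1; P(22) = 4194303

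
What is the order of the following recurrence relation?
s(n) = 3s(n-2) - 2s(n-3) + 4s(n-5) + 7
The order is the largest lag k for which s(n-k) appears. Here the deepest term is s(n-5) (the 7 term is non-homogeneous and does not affect the order), so the order is 5.

Order 5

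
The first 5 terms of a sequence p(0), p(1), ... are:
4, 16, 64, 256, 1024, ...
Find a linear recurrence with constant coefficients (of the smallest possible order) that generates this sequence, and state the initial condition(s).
Look for the lowest-order linear relation among consecutive terms.
Observation: each term is 4× the previous.
Check at n=2: 4·16 = 64. ✓

p(n) = 4 × p(n-1), p(0) = 4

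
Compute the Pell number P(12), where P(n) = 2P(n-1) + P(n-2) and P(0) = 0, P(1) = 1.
Computing the sequence terms:
0, 1, 2, 5, 12, 29, 70, 169, 408, 985, 2378, 5741, 13860

13860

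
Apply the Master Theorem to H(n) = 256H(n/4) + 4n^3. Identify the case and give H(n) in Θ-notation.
Master Theorem template: H(n) = a·H(n/b) + f(n).
Here: a=256, b=4, f(n)=4n^3
Compute log_b(a) = log_4(256) = 4.
f(n) = 4n^3 = O(n^(4-ε)) with ε = 1. Case 1: H(n) = Θ(n^log_b(a)) = Θ(n^4).

Case 1: H(n) = Θ(n^4)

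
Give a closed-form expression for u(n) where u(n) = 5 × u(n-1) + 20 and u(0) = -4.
Recurrence: u(n) = 5 × u(n-1) + 20, initial: u(0) = -4.
Try u(n) = A·5ⁿ + C. Substituting: A·5ⁿ + C = 5(A·5ⁿ⁻¹ + C) + 20 = A·5ⁿ + 5C + 20, so C = 5C + 20, giving C = -5. Then u(0) = A - 5 = -4 gives A = 1.

u(n) = 5ⁿ - 5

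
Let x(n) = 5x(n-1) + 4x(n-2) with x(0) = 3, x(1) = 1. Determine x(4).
Computing the sequence terms:
3, 1, 17, 89, 513

513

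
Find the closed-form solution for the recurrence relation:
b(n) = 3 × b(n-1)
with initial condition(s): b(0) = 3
Recurrence: b(n) = 3 × b(n-1), initial: b(0) = 3.
Each term is 3 times the previous, so this is geometric with ratio 3. After n steps: b(n) = b(0)·3ⁿ = 3·3ⁿ.

b(n) = 3·3ⁿ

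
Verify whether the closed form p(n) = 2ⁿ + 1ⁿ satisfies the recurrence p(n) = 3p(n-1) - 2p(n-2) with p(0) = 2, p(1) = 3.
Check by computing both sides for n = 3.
From the recurrence with p(0) = 2, p(1) = 3:
  p(0) = 2, p(1) = 3, p(2) = 5, p(3) = 9
  so the recurrence gives p(3) = 9.
From the proposed closed form p(n) = 2ⁿ + 1ⁿ:
  p(3) = 9.
Both sides give 9 at n = 3, and the initial condition(s) match, so the closed form is consistent.

Yes, the closed form is correct.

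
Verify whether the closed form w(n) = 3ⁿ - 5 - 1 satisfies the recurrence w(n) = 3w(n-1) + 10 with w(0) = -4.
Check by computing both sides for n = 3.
From the recurrence with w(0) = -4:
  w(0) = -4, w(1) = -2, w(2) = 4, w(3) = 22
  so the recurrence gives w(3) = 22.
From the proposed closed form w(n) = 3ⁿ - 5 - 1:
  w(3) = 21.
The recurrence gives 22 but the closed form gives 21, so the closed form does not satisfy the recurrence.

No, the closed form is incorrect.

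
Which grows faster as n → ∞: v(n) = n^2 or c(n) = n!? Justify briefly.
Comparing growth rates:
Growth-rate hierarchy: log n ≺ any polynomial ≺ any exponential cⁿ (c>1) ≺ n! ≺ nⁿ.
factorial dominates polynomial degree 2 asymptotically.

c(n) grows faster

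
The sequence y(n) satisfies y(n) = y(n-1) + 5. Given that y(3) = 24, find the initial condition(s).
y(3) = y(0) + 3·5, so y(0) = 24 - 15 = 9.

y(0) = 9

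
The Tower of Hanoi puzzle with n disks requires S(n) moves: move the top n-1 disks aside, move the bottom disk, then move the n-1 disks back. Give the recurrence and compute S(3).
Moving n disks = move the top n-1 disks aside (S(n-1) moves) + move the largest disk (1 move) + move the n-1 disks back on top (S(n-1) moves), so S(n) = 2S(n-1) + 1, with S(1) = 1 (a single disk takes one move).
First terms: 1, 3, 7, … — each is one less than a power of 2. Indeed S(n) + 1 = 2(S(n-1) + 1) with S(1) + 1 = 2, so S(n) + 1 = 2ⁿ and S(n) = 2ⁿ - 1.
Hence S(3) = 2^3 - 1 = 8 - 1 = 7.

S(n) = 2S(n-1) + 1, S(1) = 1; S(3) = 7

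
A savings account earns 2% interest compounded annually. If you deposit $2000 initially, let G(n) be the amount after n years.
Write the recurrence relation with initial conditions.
Each year the balance grows by 2%, i.e. is multiplied by 1 + 2/100 = 1.02, so G(n) = 1.02 × G(n-1). The initial deposit gives G(0) = 2000.
Unrolling gives the closed form G(n) = 2000 × (1.02)ⁿ.

G(n) = 1.02 × G(n-1), G(0) = 2000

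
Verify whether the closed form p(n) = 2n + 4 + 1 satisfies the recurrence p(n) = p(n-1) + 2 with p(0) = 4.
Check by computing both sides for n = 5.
From the recurrence with p(0) = 4:
  p(0) = 4, p(1) = 6, p(2) = 8, p(3) = 10, p(4) = 12, p(5) = 14
  so the recurrence gives p(5) = 14.
From the proposed closed form p(n) = 2n + 4 + 1:
  p(5) = 15.
The recurrence gives 14 but the closed form gives 15, so the closed form does not satisfy the recurrence.

No, the closed form is incorrect.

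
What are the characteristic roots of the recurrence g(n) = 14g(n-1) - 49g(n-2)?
Substitute g(n) = rⁿ and divide through by rⁿ⁻²: r² - 14r + 49 = 0
Factor: (r - 7)² = 0, so r = 7 (double root).
General solution: g(n) = (A + Bn)·7ⁿ

Characteristic: r² - 14r + 49 = 0, Roots: r = 7 (double root)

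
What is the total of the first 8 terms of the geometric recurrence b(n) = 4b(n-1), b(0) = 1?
Computing the sequence terms: 1, 4, 16, 64, 256, 1024, 4096, 16384
Adding these values together:

21845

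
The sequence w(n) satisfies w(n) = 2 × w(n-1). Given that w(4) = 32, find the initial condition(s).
In general w(n) = 2ⁿ · w(0). At n = 4: w(0) = w(4) / 2^4 = 32 / 16 = 2.

w(0) = 2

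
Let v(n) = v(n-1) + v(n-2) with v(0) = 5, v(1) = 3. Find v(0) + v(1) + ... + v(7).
Computing the sequence terms: 5, 3, 8, 11, 19, 30, 49, 79
Adding these values together:

204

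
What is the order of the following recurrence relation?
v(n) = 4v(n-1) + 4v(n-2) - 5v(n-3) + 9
The order is the largest lag k for which v(n-k) appears. Here the deepest term is v(n-3) (the 9 term is non-homogeneous and does not affect the order), so the order is 3.

Order 3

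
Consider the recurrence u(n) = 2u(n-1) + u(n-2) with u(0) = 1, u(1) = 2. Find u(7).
Computing the sequence terms:
1, 2, 5, 12, 29, 70, 169, 408

408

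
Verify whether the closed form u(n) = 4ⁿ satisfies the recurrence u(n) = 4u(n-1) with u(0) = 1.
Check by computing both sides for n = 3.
From the recurrence with u(0) = 1:
  u(0) = 1, u(1) = 4, u(2) = 16, u(3) = 64
  so the recurrence gives u(3) = 64.
From the proposed closed form u(n) = 4ⁿ:
  u(3) = 64.
Both sides give 64 at n = 3, and the initial condition(s) match, so the closed form is consistent.

Yes, the closed form is correct.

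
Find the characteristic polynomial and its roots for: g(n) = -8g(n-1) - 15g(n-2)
Substitute g(n) = rⁿ and divide through by rⁿ⁻²: r² + 8r + 15 = 0
Factor: (r + 5)(r + 3) = 0, so r = -5, -3.
General solution: g(n) = A·(-5)ⁿ + B·(-3)ⁿ

Characteristic: r² + 8r + 15 = 0, Roots: r = -5, -3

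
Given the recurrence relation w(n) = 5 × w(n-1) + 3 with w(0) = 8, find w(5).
Computing step by step:
w(0) = 8
w(1) = 5 × 8 + 3 = 43
w(2) = 5 × 43 + 3 = 218
w(3) = 5 × 218 + 3 = 1093
w(4) = 5 × 1093 + 3 = 5468
w(5) = 5 × 5468 + 3 = 27343

27343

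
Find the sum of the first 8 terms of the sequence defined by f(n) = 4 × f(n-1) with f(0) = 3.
Computing the sequence terms: 3, 12, 48, 192, 768, 3072, 12288, 49152
Adding these values together:

65535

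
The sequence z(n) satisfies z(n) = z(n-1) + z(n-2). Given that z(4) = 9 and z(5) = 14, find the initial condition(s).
Work backwards using z(k) = z(k+2) - z(k+1):
z(3) = z(5) - z(4) = 14 - 9 = 5
z(2) = z(4) - z(3) = 9 - 5 = 4
z(1) = z(3) - z(2) = 5 - 4 = 1
z(0) = z(2) - z(1) = 4 - 1 = 3

z(0) = 3, z(1) = 1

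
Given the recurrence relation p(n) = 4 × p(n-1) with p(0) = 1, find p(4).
Computing step by step:
p(0) = 1
p(1) = 4 × 1 = 4
p(2) = 4 × 4 = 16
p(3) = 4 × 16 = 64
p(4) = 4 × 64 = 256

256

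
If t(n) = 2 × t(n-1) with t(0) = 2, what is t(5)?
Computing step by step:
t(0) = 2
t(1) = 2 × 2 = 4
t(2) = 2 × 4 = 8
t(3) = 2 × 8 = 16
t(4) = 2 × 16 = 32
t(5) = 2 × 32 = 64

64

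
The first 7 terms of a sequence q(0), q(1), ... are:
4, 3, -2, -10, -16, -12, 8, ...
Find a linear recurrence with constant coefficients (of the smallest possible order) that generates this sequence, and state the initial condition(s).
Look for the lowest-order linear relation among consecutive terms.
Observation: q(n) - 2·q(n-1) - (-2)·q(n-2) = 0 holds for the shown terms, and no order-1 relation q(n) = α·q(n-1) + β fits.
Check at n=3: 2·-2 + (-2)·3 = -10. ✓

q(n) = 2q(n-1) - 2q(n-2), q(0) = 4, q(1) = 3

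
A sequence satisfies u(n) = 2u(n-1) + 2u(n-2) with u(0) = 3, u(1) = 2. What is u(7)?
Computing the sequence terms:
3, 2, 10, 24, 68, 184, 504, 1376

1376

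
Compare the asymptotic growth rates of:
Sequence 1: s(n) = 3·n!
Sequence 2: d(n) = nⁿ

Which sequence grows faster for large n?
Comparing growth rates:
Growth-rate hierarchy: log n ≺ any polynomial ≺ any exponential cⁿ (c>1) ≺ n! ≺ nⁿ.
super-exponential nⁿ dominates factorial asymptotically.

d(n) grows faster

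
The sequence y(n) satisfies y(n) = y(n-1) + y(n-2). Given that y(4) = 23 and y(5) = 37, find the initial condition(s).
Work backwards using y(k) = y(k+2) - y(k+1):
y(3) = y(5) - y(4) = 37 - 23 = 14
y(2) = y(4) - y(3) = 23 - 14 = 9
y(1) = y(3) - y(2) = 14 - 9 = 5
y(0) = y(2) - y(1) = 9 - 5 = 4

y(0) = 4, y(1) = 5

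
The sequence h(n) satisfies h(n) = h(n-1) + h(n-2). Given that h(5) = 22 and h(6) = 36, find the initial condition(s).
Work backwards using h(k) = h(k+2) - h(k+1):
h(4) = h(6) - h(5) = 36 - 22 = 14
h(3) = h(5) - h(4) = 22 - 14 = 8
h(2) = h(4) - h(3) = 14 - 8 = 6
h(1) = h(3) - h(2) = 8 - 6 = 2
h(0) = h(2) - h(1) = 6 - 2 = 4

h(0) = 4, h(1) = 2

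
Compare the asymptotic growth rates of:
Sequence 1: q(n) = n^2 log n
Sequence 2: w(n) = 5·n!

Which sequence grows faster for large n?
Comparing growth rates:
Growth-rate hierarchy: log n ≺ any polynomial ≺ any exponential cⁿ (c>1) ≺ n! ≺ nⁿ.
factorial dominates polynomial degree 2 (with log factor) asymptotically.

w(n) grows faster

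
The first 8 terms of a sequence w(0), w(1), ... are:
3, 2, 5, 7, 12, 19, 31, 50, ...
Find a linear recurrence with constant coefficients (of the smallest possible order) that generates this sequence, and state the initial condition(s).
Look for the lowest-order linear relation among consecutive terms.
Observation: w(n) - 1·w(n-1) - (1)·w(n-2) = 0 holds for the shown terms, and no order-1 relation w(n) = α·w(n-1) + β fits.
Check at n=3: 1·5 + (1)·2 = 7. ✓

w(n) = w(n-1) + w(n-2), w(0) = 3, w(1) = 2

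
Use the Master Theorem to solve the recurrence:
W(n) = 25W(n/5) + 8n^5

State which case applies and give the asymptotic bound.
Master Theorem template: W(n) = a·W(n/b) + f(n).
Here: a=25, b=5, f(n)=8n^5
Compute log_b(a) = log_5(25) = 2.
f(n) = 8n^5 = Ω(n^(2+ε)) with ε = 3, and the regularity condition holds (a·f(n/b) = (a/b^5)·f(n) with a/b^5 = 5^-3 < 1). Case 3: W(n) = Θ(f(n)) = Θ(n^5).

Case 3: W(n) = Θ(n^5)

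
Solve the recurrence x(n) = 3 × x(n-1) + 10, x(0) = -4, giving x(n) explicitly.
Recurrence: x(n) = 3 × x(n-1) + 10, initial: x(0) = -4.
Try x(n) = A·3ⁿ + C. Substituting: A·3ⁿ + C = 3(A·3ⁿ⁻¹ + C) + 10 = A·3ⁿ + 3C + 10, so C = 3C + 10, giving C = -5. Then x(0) = A - 5 = -4 gives A = 1.

x(n) = 3ⁿ - 5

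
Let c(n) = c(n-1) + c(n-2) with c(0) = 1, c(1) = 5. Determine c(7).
Computing the sequence terms:
1, 5, 6, 11, 17, 28, 45, 73

73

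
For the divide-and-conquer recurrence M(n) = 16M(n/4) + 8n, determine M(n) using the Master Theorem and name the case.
Master Theorem template: M(n) = a·M(n/b) + f(n).
Here: a=16, b=4, f(n)=8n
Compute log_b(a) = log_4(16) = 2.
f(n) = 8n = O(n^(2-ε)) with ε = 1. Case 1: M(n) = Θ(n^log_b(a)) = Θ(n^2).

Case 1: M(n) = Θ(n^2)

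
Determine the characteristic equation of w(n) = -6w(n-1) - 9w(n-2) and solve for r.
Substitute w(n) = rⁿ and divide through by rⁿ⁻²: r² + 6r + 9 = 0
Factor: (r + 3)² = 0, so r = -3 (double root).
General solution: w(n) = (A + Bn)·(-3)ⁿ

Characteristic: r² + 6r + 9 = 0, Roots: r = -3 (double root)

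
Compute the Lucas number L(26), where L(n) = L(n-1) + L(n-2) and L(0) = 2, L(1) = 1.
Computing the sequence terms:
2, 1, 3, 4, 7, 11, 18, 29, 47, 76, 123, 199, 322, 521, 843, 1364, 2207, 3571, 5778, 9349, 15127, 24476, 39603, 64079, 103682, 167761, 271443

271443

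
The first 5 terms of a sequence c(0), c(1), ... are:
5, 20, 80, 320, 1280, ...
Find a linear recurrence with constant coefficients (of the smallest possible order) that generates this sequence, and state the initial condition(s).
Look for the lowest-order linear relation among consecutive terms.
Observation: each term is 4× the previous.
Check at n=2: 4·20 = 80. ✓

c(n) = 4 × c(n-1), c(0) = 5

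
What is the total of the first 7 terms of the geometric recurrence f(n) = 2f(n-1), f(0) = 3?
Computing the sequence terms: 3, 6, 12, 24, 48, 96, 192
Adding these values together:

381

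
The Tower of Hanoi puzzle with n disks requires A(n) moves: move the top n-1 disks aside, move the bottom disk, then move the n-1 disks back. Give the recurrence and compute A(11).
Moving n disks = move the top n-1 disks aside (A(n-1) moves) + move the largest disk (1 move) + move the n-1 disks back on top (A(n-1) moves), so A(n) = 2A(n-1) + 1, with A(1) = 1 (a single disk takes one move).
First terms: 1, 3, 7, 15, 31, 63, … — each is one less than a power of 2. Indeed A(n) + 1 = 2(A(n-1) + 1) with A(1) + 1 = 2, so A(n) + 1 = 2ⁿ and A(n) = 2ⁿ - 1.
Hence A(11) = 2^11 - 1 = 2048 - 1 = 2047.

A(n) = 2A(n-1) + 1, A(1) = 1; A(11) = 2047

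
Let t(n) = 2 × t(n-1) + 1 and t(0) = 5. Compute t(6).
Computing step by step:
t(0) = 5
t(1) = 2 × 5 + 1 = 11
t(2) = 2 × 11 + 1 = 23
t(3) = 2 × 23 + 1 = 47
t(4) = 2 × 47 + 1 = 95
t(5) = 2 × 95 + 1 = 191
t(6) = 2 × 191 + 1 = 383

383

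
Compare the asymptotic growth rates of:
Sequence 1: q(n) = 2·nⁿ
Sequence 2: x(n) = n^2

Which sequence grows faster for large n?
Comparing growth rates:
Growth-rate hierarchy: log n ≺ any polynomial ≺ any exponential cⁿ (c>1) ≺ n! ≺ nⁿ.
super-exponential nⁿ dominates polynomial degree 2 asymptotically.

q(n) grows faster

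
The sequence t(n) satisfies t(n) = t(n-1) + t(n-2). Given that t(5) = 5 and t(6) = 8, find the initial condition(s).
Work backwards using t(k) = t(k+2) - t(k+1):
t(4) = t(6) - t(5) = 8 - 5 = 3
t(3) = t(5) - t(4) = 5 - 3 = 2
t(2) = t(4) - t(3) = 3 - 2 = 1
t(1) = t(3) - t(2) = 2 - 1 = 1
t(0) = t(2) - t(1) = 1 - 1 = 0

t(0) = 0, t(1) = 1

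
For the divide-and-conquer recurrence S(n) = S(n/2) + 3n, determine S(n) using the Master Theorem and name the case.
Master Theorem template: S(n) = a·S(n/b) + f(n).
Here: a=1, b=2, f(n)=3n
Compute log_b(a) = log_2(1) = 0.
f(n) = 3n = Ω(n^(0+ε)) with ε = 1, and the regularity condition holds (a·f(n/b) = (a/b^1)·f(n) with a/b^1 = 2^-1 < 1). Case 3: S(n) = Θ(f(n)) = Θ(n).

Case 3: S(n) = Θ(n)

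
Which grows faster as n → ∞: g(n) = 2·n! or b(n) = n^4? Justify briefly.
Comparing growth rates:
Growth-rate hierarchy: log n ≺ any polynomial ≺ any exponential cⁿ (c>1) ≺ n! ≺ nⁿ.
factorial dominates polynomial degree 4 asymptotically.

g(n) grows faster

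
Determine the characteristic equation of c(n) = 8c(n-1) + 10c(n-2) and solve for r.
Substitute c(n) = rⁿ and divide through by rⁿ⁻²: r² - 8r - 10 = 0
Discriminant: 8² + 4·10 = 104, not a perfect square, so by the quadratic formula r = (8 ± √104)/2.
General solution: c(n) = A·r₁ⁿ + B·r₂ⁿ where r₁,r₂ = (8 ± √104)/2

Characteristic: r² - 8r - 10 = 0, Roots: r = (8 ± √104)/2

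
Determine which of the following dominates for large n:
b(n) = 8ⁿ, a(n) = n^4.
Comparing growth rates:
Growth-rate hierarchy: log n ≺ any polynomial ≺ any exponential cⁿ (c>1) ≺ n! ≺ nⁿ.
exponential base 8 dominates polynomial degree 4 asymptotically.

b(n) grows faster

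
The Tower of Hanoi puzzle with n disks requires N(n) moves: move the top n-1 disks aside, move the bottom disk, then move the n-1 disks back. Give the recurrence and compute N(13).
Moving n disks = move the top n-1 disks aside (N(n-1) moves) + move the largest disk (1 move) + move the n-1 disks back on top (N(n-1) moves), so N(n) = 2N(n-1) + 1, with N(1) = 1 (a single disk takes one move).
First terms: 1, 3, 7, 15, 31, 63, … — each is one less than a power of 2. Indeed N(n) + 1 = 2(N(n-1) + 1) with N(1) + 1 = 2, so N(n) + 1 = 2ⁿ and N(n) = 2ⁿ - 1.
Hence N(13) = 2^13 - 1 = 8192 - 1 = 8191.

N(n) = 2N(n-1) + 1, N(1) = 1; N(13) = 8191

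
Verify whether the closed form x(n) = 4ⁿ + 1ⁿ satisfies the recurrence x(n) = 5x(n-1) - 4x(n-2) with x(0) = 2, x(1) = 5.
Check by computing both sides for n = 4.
From the recurrence with x(0) = 2, x(1) = 5:
  x(0) = 2, x(1) = 5, x(2) = 17, x(3) = 65, x(4) = 257
  so the recurrence gives x(4) = 257.
From the proposed closed form x(n) = 4ⁿ + 1ⁿ:
  x(4) = 257.
Both sides give 257 at n = 4, and the initial condition(s) match, so the closed form is consistent.

Yes, the closed form is correct.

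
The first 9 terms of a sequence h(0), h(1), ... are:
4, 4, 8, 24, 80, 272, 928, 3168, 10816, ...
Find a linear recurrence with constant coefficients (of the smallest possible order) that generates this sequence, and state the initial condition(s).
Look for the lowest-order linear relation among consecutive terms.
Observation: h(n) - 4·h(n-1) - (-2)·h(n-2) = 0 holds for the shown terms, and no order-1 relation h(n) = α·h(n-1) + β fits.
Check at n=3: 4·8 + (-2)·4 = 24. ✓

h(n) = 4h(n-1) - 2h(n-2), h(0) = 4, h(1) = 4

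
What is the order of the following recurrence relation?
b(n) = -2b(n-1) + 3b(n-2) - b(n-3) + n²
The order is the largest lag k for which b(n-k) appears. Here the deepest term is b(n-3) (the n² term is non-homogeneous and does not affect the order), so the order is 3.

Order 3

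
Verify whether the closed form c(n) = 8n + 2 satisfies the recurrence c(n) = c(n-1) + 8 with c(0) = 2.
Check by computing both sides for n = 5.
From the recurrence with c(0) = 2:
  c(0) = 2, c(1) = 10, c(2) = 18, c(3) = 26, c(4) = 34, c(5) = 42
  so the recurrence gives c(5) = 42.
From the proposed closed form c(n) = 8n + 2:
  c(5) = 42.
Both sides give 42 at n = 5, and the initial condition(s) match, so the closed form is consistent.

Yes, the closed form is correct.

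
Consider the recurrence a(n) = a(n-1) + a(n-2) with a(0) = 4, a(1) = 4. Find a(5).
Computing the sequence terms:
4, 4, 8, 12, 20, 32

32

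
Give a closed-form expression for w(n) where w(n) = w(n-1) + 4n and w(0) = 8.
Recurrence: w(n) = w(n-1) + 4n, initial: w(0) = 8.
Telescoping: w(n) = w(0) + 4·Σᵢ₌₁ⁿ i = 8 + 4·n(n+1)/2.

w(n) = 4·n(n+1)/2 + 8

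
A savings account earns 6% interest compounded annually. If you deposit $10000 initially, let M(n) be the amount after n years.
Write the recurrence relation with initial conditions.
Each year the balance grows by 6%, i.e. is multiplied by 1 + 6/100 = 1.06, so M(n) = 1.06 × M(n-1). The initial deposit gives M(0) = 10000.
Unrolling gives the closed form M(n) = 10000 × (1.06)ⁿ.

M(n) = 1.06 × M(n-1), M(0) = 10000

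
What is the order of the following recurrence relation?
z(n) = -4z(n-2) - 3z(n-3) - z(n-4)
The order is the largest lag k for which z(n-k) appears. Here the deepest term is z(n-4), so the order is 4.

Order 4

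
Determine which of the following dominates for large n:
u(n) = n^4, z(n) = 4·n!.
Comparing growth rates:
Growth-rate hierarchy: log n ≺ any polynomial ≺ any exponential cⁿ (c>1) ≺ n! ≺ nⁿ.
factorial dominates polynomial degree 4 asymptotically.

z(n) grows faster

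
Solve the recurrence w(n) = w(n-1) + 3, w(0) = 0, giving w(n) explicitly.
Recurrence: w(n) = w(n-1) + 3, initial: w(0) = 0.
Each step adds 3, so w(n) = w(0) + 3n = 3n.

w(n) = 3n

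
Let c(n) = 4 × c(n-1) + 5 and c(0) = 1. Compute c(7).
Computing step by step:
c(0) = 1
c(1) = 4 × 1 + 5 = 9
c(2) = 4 × 9 + 5 = 41
c(3) = 4 × 41 + 5 = 169
c(4) = 4 × 169 + 5 = 681
c(5) = 4 × 681 + 5 = 2729
c(6) = 4 × 2729 + 5 = 10921
c(7) = 4 × 10921 + 5 = 43689

43689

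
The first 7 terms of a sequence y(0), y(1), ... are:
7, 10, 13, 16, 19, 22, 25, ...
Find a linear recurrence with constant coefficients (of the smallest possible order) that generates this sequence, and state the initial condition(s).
Look for the lowest-order linear relation among consecutive terms.
Observation: consecutive differences are constant (= 3).
Check at n=2: 1·10 + 3 = 13. ✓

y(n) = y(n-1) + 3, y(0) = 7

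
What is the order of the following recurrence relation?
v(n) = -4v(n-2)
The order is the largest lag k for which v(n-k) appears. Here the deepest term is v(n-2), so the order is 2.

Order 2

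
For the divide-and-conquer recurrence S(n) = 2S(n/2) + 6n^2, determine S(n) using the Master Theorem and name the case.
Master Theorem template: S(n) = a·S(n/b) + f(n).
Here: a=2, b=2, f(n)=6n^2
Compute log_b(a) = log_2(2) = 1.
f(n) = 6n^2 = Ω(n^(1+ε)) with ε = 1, and the regularity condition holds (a·f(n/b) = (a/b^2)·f(n) with a/b^2 = 2^-1 < 1). Case 3: S(n) = Θ(f(n)) = Θ(n^2).

Case 3: S(n) = Θ(n^2)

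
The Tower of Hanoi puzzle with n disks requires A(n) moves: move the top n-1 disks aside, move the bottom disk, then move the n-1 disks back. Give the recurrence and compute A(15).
Moving n disks = move the top n-1 disks aside (A(n-1) moves) + move the largest disk (1 move) + move the n-1 disks back on top (A(n-1) moves), so A(n) = 2A(n-1) + 1, with A(1) = 1 (a single disk takes one move).
First terms: 1, 3, 7, 15, 31, 63, … — each is one less than a power of 2. Indeed A(n) + 1 = 2(A(n-1) + 1) with A(1) + 1 = 2, so A(n) + 1 = 2ⁿ and A(n) = 2ⁿ - 1.
Hence A(15) = 2^15 - 1 = 32768 - 1 = 32767.

A(n) = 2A(n-1) + 1, A(1) = 1; A(15) = 32767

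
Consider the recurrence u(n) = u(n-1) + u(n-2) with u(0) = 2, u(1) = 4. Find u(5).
Computing the sequence terms:
2, 4, 6, 10, 16, 26

26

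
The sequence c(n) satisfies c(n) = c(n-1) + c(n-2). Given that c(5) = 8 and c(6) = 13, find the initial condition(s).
Work backwards using c(k) = c(k+2) - c(k+1):
c(4) = c(6) - c(5) = 13 - 8 = 5
c(3) = c(5) - c(4) = 8 - 5 = 3
c(2) = c(4) - c(3) = 5 - 3 = 2
c(1) = c(3) - c(2) = 3 - 2 = 1
c(0) = c(2) - c(1) = 2 - 1 = 1

c(0) = 1, c(1) = 1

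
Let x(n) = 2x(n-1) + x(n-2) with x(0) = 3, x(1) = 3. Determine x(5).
Computing the sequence terms:
3, 3, 9, 21, 51, 123

123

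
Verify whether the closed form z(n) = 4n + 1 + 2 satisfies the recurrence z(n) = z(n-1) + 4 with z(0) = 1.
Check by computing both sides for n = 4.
From the recurrence with z(0) = 1:
  z(0) = 1, z(1) = 5, z(2) = 9, z(3) = 13, z(4) = 17
  so the recurrence gives z(4) = 17.
From the proposed closed form z(n) = 4n + 1 + 2:
  z(4) = 19.
The recurrence gives 17 but the closed form gives 19, so the closed form does not satisfy the recurrence.

No, the closed form is incorrect.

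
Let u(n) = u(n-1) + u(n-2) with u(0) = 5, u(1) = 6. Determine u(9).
Computing the sequence terms:
5, 6, 11, 17, 28, 45, 73, 118, 191, 309

309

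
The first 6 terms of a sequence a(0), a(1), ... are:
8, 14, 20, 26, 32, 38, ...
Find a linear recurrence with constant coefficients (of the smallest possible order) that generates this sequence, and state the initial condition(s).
Look for the lowest-order linear relation among consecutive terms.
Observation: consecutive differences are constant (= 6).
Check at n=2: 1·14 + 6 = 20. ✓

a(n) = a(n-1) + 6, a(0) = 8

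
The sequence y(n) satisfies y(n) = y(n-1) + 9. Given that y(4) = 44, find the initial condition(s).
y(4) = y(0) + 4·9, so y(0) = 44 - 36 = 8.

y(0) = 8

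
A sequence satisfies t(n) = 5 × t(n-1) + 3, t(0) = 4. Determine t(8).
Computing step by step:
t(0) = 4
t(1) = 5 × 4 + 3 = 23
t(2) = 5 × 23 + 3 = 118
t(3) = 5 × 118 + 3 = 593
t(4) = 5 × 593 + 3 = 2968
t(5) = 5 × 2968 + 3 = 14843
t(6) = 5 × 14843 + 3 = 74218
t(7) = 5 × 74218 + 3 = 371093
t(8) = 5 × 371093 + 3 = 1855468

1855468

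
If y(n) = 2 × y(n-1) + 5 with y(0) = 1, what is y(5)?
Computing step by step:
y(0) = 1
y(1) = 2 × 1 + 5 = 7
y(2) = 2 × 7 + 5 = 19
y(3) = 2 × 19 + 5 = 43
y(4) = 2 × 43 + 5 = 91
y(5) = 2 × 91 + 5 = 187

187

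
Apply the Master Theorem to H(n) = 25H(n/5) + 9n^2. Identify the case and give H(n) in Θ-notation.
Master Theorem template: H(n) = a·H(n/b) + f(n).
Here: a=25, b=5, f(n)=9n^2
Compute log_b(a) = log_5(25) = 2.
f(n) = 9n^2 = Θ(n^2). Case 2: H(n) = Θ(n^2 log n).

Case 2: H(n) = Θ(n^2 log n)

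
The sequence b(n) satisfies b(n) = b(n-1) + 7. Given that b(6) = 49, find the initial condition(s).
b(6) = b(0) + 6·7, so b(0) = 49 - 42 = 7.

b(0) = 7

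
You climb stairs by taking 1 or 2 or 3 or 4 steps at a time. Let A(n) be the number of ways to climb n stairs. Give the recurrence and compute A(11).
Condition on the size of the last step (1 to 4): before it there were n-1, …, n-4 stairs climbed, and these cases are disjoint, so A(n) = A(n-1) + A(n-2) + A(n-3) + A(n-4) (order-4 linear recurrence).
Initial conditions by direct count (compositions of i into parts ≤ 4): A(1) = 1; A(2) = 2; A(3) = 4; A(4) = 8.
Iterating the recurrence: A(5) = 15, A(6) = 29, A(7) = 56, A(8) = 108, A(9) = 208, A(10) = 401, A(11) = 773.

A(n) = A(n-1) + A(n-2) + A(n-3) + A(n-4), A(1) = 1, A(2) = 2, A(3) = 4, A(4) = 8; A(11) = 773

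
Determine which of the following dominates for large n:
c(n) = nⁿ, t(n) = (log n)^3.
Comparing growth rates:
Growth-rate hierarchy: log n ≺ any polynomial ≺ any exponential cⁿ (c>1) ≺ n! ≺ nⁿ.
super-exponential nⁿ dominates polylogarithmic (log n)^3 asymptotically.

c(n) grows faster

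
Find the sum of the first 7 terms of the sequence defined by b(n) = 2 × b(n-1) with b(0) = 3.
Computing the sequence terms: 3, 6, 12, 24, 48, 96, 192
Adding these values together:

381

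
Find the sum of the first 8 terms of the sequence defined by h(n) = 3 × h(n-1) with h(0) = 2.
Computing the sequence terms: 2, 6, 18, 54, 162, 486, 1458, 4374
Adding these values together:

6560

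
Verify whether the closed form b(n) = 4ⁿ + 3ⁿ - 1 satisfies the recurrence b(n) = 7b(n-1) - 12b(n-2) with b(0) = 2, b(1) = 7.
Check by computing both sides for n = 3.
From the recurrence with b(0) = 2, b(1) = 7:
  b(0) = 2, b(1) = 7, b(2) = 25, b(3) = 91
  so the recurrence gives b(3) = 91.
From the proposed closed form b(n) = 4ⁿ + 3ⁿ - 1:
  b(3) = 90.
The recurrence gives 91 but the closed form gives 90, so the closed form does not satisfy the recurrence.

No, the closed form is incorrect.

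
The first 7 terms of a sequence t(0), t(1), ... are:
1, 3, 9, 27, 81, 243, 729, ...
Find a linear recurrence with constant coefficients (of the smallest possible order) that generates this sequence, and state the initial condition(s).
Look for the lowest-order linear relation among consecutive terms.
Observation: each term is 3× the previous.
Check at n=2: 3·3 = 9. ✓

t(n) = 3 × t(n-1), t(0) = 1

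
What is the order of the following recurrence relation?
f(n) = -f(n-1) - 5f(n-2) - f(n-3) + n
The order is the largest lag k for which f(n-k) appears. Here the deepest term is f(n-3) (the n term is non-homogeneous and does not affect the order), so the order is 3.

Order 3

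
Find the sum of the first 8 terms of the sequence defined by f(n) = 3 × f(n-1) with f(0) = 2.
Computing the sequence terms: 2, 6, 18, 54, 162, 486, 1458, 4374
Adding these values together:

6560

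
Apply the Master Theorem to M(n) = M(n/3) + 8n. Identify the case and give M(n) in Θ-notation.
Master Theorem template: M(n) = a·M(n/b) + f(n).
Here: a=1, b=3, f(n)=8n
Compute log_b(a) = log_3(1) = 0.
f(n) = 8n = Ω(n^(0+ε)) with ε = 1, and the regularity condition holds (a·f(n/b) = (a/b^1)·f(n) with a/b^1 = 3^-1 < 1). Case 3: M(n) = Θ(f(n)) = Θ(n).

Case 3: M(n) = Θ(n)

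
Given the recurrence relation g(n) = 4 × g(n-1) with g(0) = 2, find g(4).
Computing step by step:
g(0) = 2
g(1) = 4 × 2 = 8
g(2) = 4 × 8 = 32
g(3) = 4 × 32 = 128
g(4) = 4 × 128 = 512

512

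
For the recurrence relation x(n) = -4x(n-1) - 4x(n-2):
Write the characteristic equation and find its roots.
Substitute x(n) = rⁿ and divide through by rⁿ⁻²: r² + 4r + 4 = 0
Factor: (r + 2)² = 0, so r = -2 (double root).
General solution: x(n) = (A + Bn)·(-2)ⁿ

Characteristic: r² + 4r + 4 = 0, Roots: r = -2 (double root)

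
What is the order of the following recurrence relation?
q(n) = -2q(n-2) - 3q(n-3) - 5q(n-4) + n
The order is the largest lag k for which q(n-k) appears. Here the deepest term is q(n-4) (the n term is non-homogeneous and does not affect the order), so the order is 4.

Order 4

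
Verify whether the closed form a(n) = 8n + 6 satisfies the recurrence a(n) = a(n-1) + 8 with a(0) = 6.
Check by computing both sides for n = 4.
From the recurrence with a(0) = 6:
  a(0) = 6, a(1) = 14, a(2) = 22, a(3) = 30, a(4) = 38
  so the recurrence gives a(4) = 38.
From the proposed closed form a(n) = 8n + 6:
  a(4) = 38.
Both sides give 38 at n = 4, and the initial condition(s) match, so the closed form is consistent.

Yes, the closed form is correct.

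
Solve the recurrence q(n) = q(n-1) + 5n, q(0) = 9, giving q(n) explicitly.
Recurrence: q(n) = q(n-1) + 5n, initial: q(0) = 9.
Telescoping: q(n) = q(0) + 5·Σᵢ₌₁ⁿ i = 9 + 5·n(n+1)/2.

q(n) = 5·n(n+1)/2 + 9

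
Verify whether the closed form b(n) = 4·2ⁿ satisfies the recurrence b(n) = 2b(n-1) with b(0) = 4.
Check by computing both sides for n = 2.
From the recurrence with b(0) = 4:
  b(0) = 4, b(1) = 8, b(2) = 16
  so the recurrence gives b(2) = 16.
From the proposed closed form b(n) = 4·2ⁿ:
  b(2) = 16.
Both sides give 16 at n = 2, and the initial condition(s) match, so the closed form is consistent.

Yes, the closed form is correct.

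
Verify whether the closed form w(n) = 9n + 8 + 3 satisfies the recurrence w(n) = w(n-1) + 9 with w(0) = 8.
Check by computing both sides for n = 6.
From the recurrence with w(0) = 8:
  w(0) = 8, w(1) = 17, w(2) = 26, w(3) = 35, w(4) = 44, w(5) = 53, w(6) = 62
  so the recurrence gives w(6) = 62.
From the proposed closed form w(n) = 9n + 8 + 3:
  w(6) = 65.
The recurrence gives 62 but the closed form gives 65, so the closed form does not satisfy the recurrence.

No, the closed form is incorrect.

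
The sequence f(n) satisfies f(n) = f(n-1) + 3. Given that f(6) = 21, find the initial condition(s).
f(6) = f(0) + 6·3, so f(0) = 21 - 18 = 3.

f(0) = 3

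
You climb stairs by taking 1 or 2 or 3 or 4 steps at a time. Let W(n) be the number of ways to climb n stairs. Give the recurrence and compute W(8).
Condition on the size of the last step (1 to 4): before it there were n-1, …, n-4 stairs climbed, and these cases are disjoint, so W(n) = W(n-1) + W(n-2) + W(n-3) + W(n-4) (order-4 linear recurrence).
Initial conditions by direct count (compositions of i into parts ≤ 4): W(1) = 1; W(2) = 2; W(3) = 4; W(4) = 8.
Iterating the recurrence: W(5) = 15, W(6) = 29, W(7) = 56, W(8) = 108.

W(n) = W(n-1) + W(n-2) + W(n-3) + W(n-4), W(1) = 1, W(2) = 2, W(3) = 4, W(4) = 8; W(8) = 108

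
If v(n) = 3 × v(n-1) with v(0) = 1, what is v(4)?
Computing step by step:
v(0) = 1
v(1) = 3 × 1 = 3
v(2) = 3 × 3 = 9
v(3) = 3 × 9 = 27
v(4) = 3 × 27 = 81

81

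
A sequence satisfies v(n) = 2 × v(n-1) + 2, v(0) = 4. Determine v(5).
Computing step by step:
v(0) = 4
v(1) = 2 × 4 + 2 = 10
v(2) = 2 × 10 + 2 = 22
v(3) = 2 × 22 + 2 = 46
v(4) = 2 × 46 + 2 = 94
v(5) = 2 × 94 + 2 = 190

190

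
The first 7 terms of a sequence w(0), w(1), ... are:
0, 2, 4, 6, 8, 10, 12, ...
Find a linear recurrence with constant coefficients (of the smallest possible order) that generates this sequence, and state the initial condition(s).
Look for the lowest-order linear relation among consecutive terms.
Observation: consecutive differences are constant (= 2).
Check at n=2: 1·2 + 2 = 4. ✓

w(n) = w(n-1) + 2, w(0) = 0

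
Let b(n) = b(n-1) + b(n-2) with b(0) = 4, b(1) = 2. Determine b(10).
Computing the sequence terms:
4, 2, 6, 8, 14, 22, 36, 58, 94, 152, 246

246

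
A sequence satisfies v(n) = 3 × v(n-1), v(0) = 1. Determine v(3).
Computing step by step:
v(0) = 1
v(1) = 3 × 1 = 3
v(2) = 3 × 3 = 9
v(3) = 3 × 9 = 27

27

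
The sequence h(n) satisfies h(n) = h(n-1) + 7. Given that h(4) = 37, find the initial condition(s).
h(4) = h(0) + 4·7, so h(0) = 37 - 28 = 9.

h(0) = 9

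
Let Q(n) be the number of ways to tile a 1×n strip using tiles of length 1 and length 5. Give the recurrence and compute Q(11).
Condition on the last tile: it has length 1 (leaving a 1×(n-1) strip) or length 5 (leaving a 1×(n-5) strip), so Q(n) = Q(n-1) + Q(n-5) (order-5 linear recurrence).
For 0 ≤ i < 5 only unit tiles fit, so Q(i) = 1.
Iterating the recurrence: Q(5) = 2, Q(6) = 3, Q(7) = 4, Q(8) = 5, Q(9) = 6, Q(10) = 8, Q(11) = 11.

Q(n) = Q(n-1) + Q(n-5), with Q(i) = 1 for 0 ≤ i < 5; Q(11) = 11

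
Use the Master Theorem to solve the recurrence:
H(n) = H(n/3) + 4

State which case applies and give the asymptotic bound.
Master Theorem template: H(n) = a·H(n/b) + f(n).
Here: a=1, b=3, f(n)=4
Compute log_b(a) = log_3(1) = 0.
f(n) = 4 = Θ(1). Case 2: H(n) = Θ(log n).

Case 2: H(n) = Θ(log n)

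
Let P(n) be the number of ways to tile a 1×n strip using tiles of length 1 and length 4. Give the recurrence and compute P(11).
Condition on the last tile: it has length 1 (leaving a 1×(n-1) strip) or length 4 (leaving a 1×(n-4) strip), so P(n) = P(n-1) + P(n-4) (order-4 linear recurrence).
For 0 ≤ i < 4 only unit tiles fit, so P(i) = 1.
Iterating the recurrence: P(4) = 2, P(5) = 3, P(6) = 4, P(7) = 5, P(8) = 7, P(9) = 10, P(10) = 14, P(11) = 19.

P(n) = P(n-1) + P(n-4), with P(i) = 1 for 0 ≤ i < 4; P(11) = 19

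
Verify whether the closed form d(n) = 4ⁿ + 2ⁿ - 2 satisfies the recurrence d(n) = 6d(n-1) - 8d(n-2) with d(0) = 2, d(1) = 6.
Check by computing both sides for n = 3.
From the recurrence with d(0) = 2, d(1) = 6:
  d(0) = 2, d(1) = 6, d(2) = 20, d(3) = 72
  so the recurrence gives d(3) = 72.
From the proposed closed form d(n) = 4ⁿ + 2ⁿ - 2:
  d(3) = 70.
The recurrence gives 72 but the closed form gives 70, so the closed form does not satisfy the recurrence.

No, the closed form is incorrect.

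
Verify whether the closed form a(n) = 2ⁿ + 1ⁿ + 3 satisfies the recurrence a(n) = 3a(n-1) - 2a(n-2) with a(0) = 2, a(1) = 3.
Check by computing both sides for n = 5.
From the recurrence with a(0) = 2, a(1) = 3:
  a(0) = 2, a(1) = 3, a(2) = 5, a(3) = 9, a(4) = 17, a(5) = 33
  so the recurrence gives a(5) = 33.
From the proposed closed form a(n) = 2ⁿ + 1ⁿ + 3:
  a(5) = 36.
The recurrence gives 33 but the closed form gives 36, so the closed form does not satisfy the recurrence.

No, the closed form is incorrect.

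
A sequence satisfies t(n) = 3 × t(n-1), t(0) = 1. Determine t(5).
Computing step by step:
t(0) = 1
t(1) = 3 × 1 = 3
t(2) = 3 × 3 = 9
t(3) = 3 × 9 = 27
t(4) = 3 × 27 = 81
t(5) = 3 × 81 = 243

243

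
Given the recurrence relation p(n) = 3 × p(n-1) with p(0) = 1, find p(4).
Computing step by step:
p(0) = 1
p(1) = 3 × 1 = 3
p(2) = 3 × 3 = 9
p(3) = 3 × 9 = 27
p(4) = 3 × 27 = 81

81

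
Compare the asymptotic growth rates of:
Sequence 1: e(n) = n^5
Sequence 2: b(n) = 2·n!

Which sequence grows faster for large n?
Comparing growth rates:
Growth-rate hierarchy: log n ≺ any polynomial ≺ any exponential cⁿ (c>1) ≺ n! ≺ nⁿ.
factorial dominates polynomial degree 5 asymptotically.

b(n) grows faster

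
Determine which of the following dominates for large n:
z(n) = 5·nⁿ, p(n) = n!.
Comparing growth rates:
Growth-rate hierarchy: log n ≺ any polynomial ≺ any exponential cⁿ (c>1) ≺ n! ≺ nⁿ.
super-exponential nⁿ dominates factorial asymptotically.

z(n) grows faster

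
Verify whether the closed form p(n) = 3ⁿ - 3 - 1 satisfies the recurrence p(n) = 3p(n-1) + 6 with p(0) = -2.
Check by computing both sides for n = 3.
From the recurrence with p(0) = -2:
  p(0) = -2, p(1) = 0, p(2) = 6, p(3) = 24
  so the recurrence gives p(3) = 24.
From the proposed closed form p(n) = 3ⁿ - 3 - 1:
  p(3) = 23.
The recurrence gives 24 but the closed form gives 23, so the closed form does not satisfy the recurrence.

No, the closed form is incorrect.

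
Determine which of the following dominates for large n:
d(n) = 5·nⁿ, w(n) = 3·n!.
Comparing growth rates:
Growth-rate hierarchy: log n ≺ any polynomial ≺ any exponential cⁿ (c>1) ≺ n! ≺ nⁿ.
super-exponential nⁿ dominates factorial asymptotically.

d(n) grows faster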